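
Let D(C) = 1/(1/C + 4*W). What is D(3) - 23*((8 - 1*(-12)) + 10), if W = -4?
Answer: -32433/47 ≈ -690.06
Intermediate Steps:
D(C) = 1/(-16 + 1/C) (D(C) = 1/(1/C + 4*(-4)) = 1/(1/C - 16) = 1/(-16 + 1/C))
D(3) - 23*((8 - 1*(-12)) + 10) = 3/(1 - 16*3) - 23*((8 - 1*(-12)) + 10) = 3/(1 - 48) - 23*((8 + 12) + 10) = 3/(-47) - 23*(20 + 10) = 3*(-1/47) - 23*30 = -3/47 - 690 = -32433/47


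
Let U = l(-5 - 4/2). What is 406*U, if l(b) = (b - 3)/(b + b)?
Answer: 290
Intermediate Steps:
l(b) = (-3 + b)/(2*b) (l(b) = (-3 + b)/((2*b)) = (-3 + b)*(1/(2*b)) = (-3 + b)/(2*b))
U = 5/7 (U = (-3 + (-5 - 4/2))/(2*(-5 - 4/2)) = (-3 + (-5 - 1*2))/(2*(-5 - 1*2)) = (-3 + (-5 - 2))/(2*(-5 - 2)) = (1/2)*(-3 - 7)/(-7) = (1/2)*(-1/7)*(-10) = 5/7 ≈ 0.71429)
406*U = 406*(5/7) = 290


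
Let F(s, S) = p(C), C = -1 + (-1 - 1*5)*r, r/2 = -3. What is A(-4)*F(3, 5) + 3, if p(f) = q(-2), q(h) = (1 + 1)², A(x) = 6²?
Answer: 147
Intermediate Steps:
A(x) = 36
r = -6 (r = 2*(-3) = -6)
C = 35 (C = -1 + (-1 - 1*5)*(-6) = -1 + (-1 - 5)*(-6) = -1 - 6*(-6) = -1 + 36 = 35)
q(h) = 4 (q(h) = 2² = 4)
p(f) = 4
F(s, S) = 4
A(-4)*F(3, 5) + 3 = 36*4 + 3 = 144 + 3 = 147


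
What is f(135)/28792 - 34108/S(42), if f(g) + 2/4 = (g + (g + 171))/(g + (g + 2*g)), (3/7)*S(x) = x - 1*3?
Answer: -58922250431/157204320 ≈ -374.81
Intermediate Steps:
S(x) = -7 + 7*x/3 (S(x) = 7*(x - 1*3)/3 = 7*(x - 3)/3 = 7*(-3 + x)/3 = -7 + 7*x/3)
f(g) = -½ + (171 + 2*g)/(4*g) (f(g) = -½ + (g + (g + 171))/(g + (g + 2*g)) = -½ + (g + (171 + g))/(g + 3*g) = -½ + (171 + 2*g)/((4*g)) = -½ + (171 + 2*g)*(1/(4*g)) = -½ + (171 + 2*g)/(4*g))
f(135)/28792 - 34108/S(42) = ((171/4)/135)/28792 - 34108/(-7 + (7/3)*42) = ((171/4)*(1/135))*(1/28792) - 34108/(-7 + 98) = (19/60)*(1/28792) - 34108/91 = 19/1727520 - 34108*1/91 = 19/1727520 - 34108/91 = -58922250431/157204320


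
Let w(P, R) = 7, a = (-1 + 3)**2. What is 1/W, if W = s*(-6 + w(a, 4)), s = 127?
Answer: 1/127 ≈ 0.0078740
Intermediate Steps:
a = 4 (a = 2**2 = 4)
W = 127 (W = 127*(-6 + 7) = 127*1 = 127)
1/W = 1/127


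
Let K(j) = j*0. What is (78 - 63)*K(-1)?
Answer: 0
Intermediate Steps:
K(j) = 0
(78 - 63)*K(-1) = (78 - 63)*0 = 15*0 = 0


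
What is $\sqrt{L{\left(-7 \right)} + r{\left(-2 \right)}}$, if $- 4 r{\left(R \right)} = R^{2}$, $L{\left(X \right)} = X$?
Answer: $2 i \sqrt{2} \approx 2.8284 i$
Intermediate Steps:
$r{\left(R \right)} = - \frac{R^{2}}{4}$
$\sqrt{L{\left(-7 \right)} + r{\left(-2 \right)}} = \sqrt{-7 - \frac{\left(-2\right)^{2}}{4}} = \sqrt{-7 - 1} = \sqrt{-8} = 2 i \sqrt{2}$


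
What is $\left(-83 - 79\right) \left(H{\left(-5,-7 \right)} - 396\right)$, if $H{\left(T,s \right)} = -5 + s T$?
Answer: $59292$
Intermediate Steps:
$H{\left(T,s \right)} = -5 + T s$
$\left(-83 - 79\right) \left(H{\left(-5,-7 \right)} - 396\right) = \left(-83 - 79\right) \left(\left(-5 - -35\right) - 396\right) = - 162 \left(\left(-5 + 35\right) - 396\right) = - 162 \left(30 - 396\right) = \left(-162\right) \left(-366\right) = 59292$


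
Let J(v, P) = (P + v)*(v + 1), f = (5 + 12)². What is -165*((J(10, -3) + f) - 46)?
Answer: -52800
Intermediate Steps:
f = 289 (f = 17² = 289)
J(v, P) = (1 + v)*(P + v) (J(v, P) = (P + v)*(1 + v) = (1 + v)*(P + v))
-165*((J(10, -3) + f) - 46) = -165*(((-3 + 10 + 10² - 3*10) + 289) - 46) = -165*(((-3 + 10 + 100 - 30) + 289) - 46) = -165*((77 + 289) - 46) = -165*(366 - 46) = -165*320 = -52800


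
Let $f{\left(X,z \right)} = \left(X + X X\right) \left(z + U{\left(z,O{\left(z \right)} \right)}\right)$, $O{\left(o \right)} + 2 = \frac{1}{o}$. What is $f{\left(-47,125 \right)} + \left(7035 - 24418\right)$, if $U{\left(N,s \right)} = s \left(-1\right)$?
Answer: $\frac{32146713}{125} \approx 2.5717 \cdot 10^{5}$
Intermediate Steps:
$O{\left(o \right)} = -2 + \frac{1}{o}$
$U{\left(N,s \right)} = - s$
$f{\left(X,z \right)} = \left(X + X^{2}\right) \left(2 + z - \frac{1}{z}\right)$ ($f{\left(X,z \right)} = \left(X + X X\right) \left(z - \left(-2 + \frac{1}{z}\right)\right) = \left(X + X^{2}\right) \left(z + \left(2 - \frac{1}{z}\right)\right) = \left(X + X^{2}\right) \left(2 + z - \frac{1}{z}\right)$)
$f{\left(-47,125 \right)} + \left(7035 - 24418\right) = - \frac{47 \left(-1 - 47 \left(-1 + 2 \cdot 125\right) + 125 \left(2 + 125 - 5875\right)\right)}{125} + \left(7035 - 24418\right) = \left(-47\right) \frac{1}{125} \left(-1 - 47 \left(-1 + 250\right) + 125 \left(2 + 125 - 5875\right)\right) - 17383 = \left(-47\right) \frac{1}{125} \left(-1 - 11703 + 125 \left(-5748\right)\right) - 17383 = \left(-47\right) \frac{1}{125} \left(-1 - 11703 - 718500\right) - 17383 = \left(-47\right) \frac{1}{125} \left(-730204\right) - 17383 = \frac{34319588}{125} - 17383 = \frac{32146713}{125}$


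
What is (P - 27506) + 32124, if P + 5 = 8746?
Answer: 13359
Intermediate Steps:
P = 8741 (P = -5 + 8746 = 8741)
(P - 27506) + 32124 = (8741 - 27506) + 32124 = -18765 + 32124 = 13359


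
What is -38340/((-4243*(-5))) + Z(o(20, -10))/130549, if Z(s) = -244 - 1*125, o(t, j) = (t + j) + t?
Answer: -1002615399/553919407 ≈ -1.8100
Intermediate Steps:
o(t, j) = j + 2*t (o(t, j) = (j + t) + t = j + 2*t)
Z(s) = -369 (Z(s) = -244 - 125 = -369)
-38340/((-4243*(-5))) + Z(o(20, -10))/130549 = -38340/((-4243*(-5))) - 369/130549 = -38340/21215 - 369*1/130549 = -38340*1/21215 - 369/130549 = -7668/4243 - 369/130549 = -1002615399/553919407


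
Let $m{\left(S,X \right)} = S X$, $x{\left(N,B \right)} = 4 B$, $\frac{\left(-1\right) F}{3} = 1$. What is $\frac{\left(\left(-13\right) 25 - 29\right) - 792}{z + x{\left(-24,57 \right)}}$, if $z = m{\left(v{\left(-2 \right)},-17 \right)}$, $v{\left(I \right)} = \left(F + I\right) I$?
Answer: $- \frac{573}{29} \approx -19.759$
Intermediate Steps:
$F = -3$ ($F = \left(-3\right) 1 = -3$)
$v{\left(I \right)} = I \left(-3 + I\right)$ ($v{\left(I \right)} = \left(-3 + I\right) I = I \left(-3 + I\right)$)
$z = -170$ ($z = - 2 \left(-3 - 2\right) \left(-17\right) = \left(-2\right) \left(-5\right) \left(-17\right) = 10 \left(-17\right) = -170$)
$\frac{\left(\left(-13\right) 25 - 29\right) - 792}{z + x{\left(-24,57 \right)}} = \frac{\left(\left(-13\right) 25 - 29\right) - 792}{-170 + 4 \cdot 57} = \frac{\left(-325 - 29\right) - 792}{-170 + 228} = \frac{-354 - 792}{58} = \left(-1146\right) \frac{1}{58} = - \frac{573}{29}$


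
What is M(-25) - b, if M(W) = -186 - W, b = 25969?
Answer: -26130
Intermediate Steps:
M(-25) - b = (-186 - 1*(-25)) - 1*25969 = (-186 + 25) - 25969 = -161 - 25969 = -26130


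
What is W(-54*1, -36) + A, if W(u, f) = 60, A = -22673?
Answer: -22613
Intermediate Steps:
W(-54*1, -36) + A = 60 - 22673 = -22613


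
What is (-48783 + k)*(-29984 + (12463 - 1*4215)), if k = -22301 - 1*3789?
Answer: 1627439528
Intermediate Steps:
k = -26090 (k = -22301 - 3789 = -26090)
(-48783 + k)*(-29984 + (12463 - 1*4215)) = (-48783 - 26090)*(-29984 + (12463 - 1*4215)) = -74873*(-29984 + (12463 - 4215)) = -74873*(-29984 + 8248) = -74873*(-21736) = 1627439528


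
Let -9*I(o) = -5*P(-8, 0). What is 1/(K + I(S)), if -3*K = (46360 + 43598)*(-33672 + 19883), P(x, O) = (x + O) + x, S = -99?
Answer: 9/3721292506 ≈ 2.4185e-9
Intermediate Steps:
P(x, O) = O + 2*x (P(x, O) = (O + x) + x = O + 2*x)
K = 413476954 (K = -(46360 + 43598)*(-33672 + 19883)/3 = -29986*(-13789) = -⅓*(-1240430862) = 413476954)
I(o) = -80/9 (I(o) = -(-5)*(0 + 2*(-8))/9 = -(-5)*(0 - 16)/9 = -(-5)*(-16)/9 = -⅑*80 = -80/9)
1/(K + I(S)) = 1/(413476954 - 80/9) = 1/(3721292506/9) = 9/3721292506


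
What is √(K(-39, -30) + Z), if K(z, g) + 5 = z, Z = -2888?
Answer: 2*I*√733 ≈ 54.148*I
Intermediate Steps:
K(z, g) = -5 + z
√(K(-39, -30) + Z) = √((-5 - 39) - 2888) = √(-44 - 2888) = √(-2932) = 2*I*√733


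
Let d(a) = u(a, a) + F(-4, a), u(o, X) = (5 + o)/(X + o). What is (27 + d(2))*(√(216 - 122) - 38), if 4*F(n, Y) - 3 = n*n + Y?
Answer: -1292 + 34*√94 ≈ -962.36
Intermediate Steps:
u(o, X) = (5 + o)/(X + o)
F(n, Y) = ¾ + Y/4 + n²/4 (F(n, Y) = ¾ + (n*n + Y)/4 = ¾ + (n² + Y)/4 = ¾ + (Y + n²)/4 = ¾ + (Y/4 + n²/4) = ¾ + Y/4 + n²/4)
d(a) = 19/4 + a/4 + (5 + a)/(2*a) (d(a) = (5 + a)/(a + a) + (¾ + a/4 + (¼)*(-4)²) = (5 + a)/((2*a)) + (¾ + a/4 + (¼)*16) = (1/(2*a))*(5 + a) + (¾ + a/4 + 4) = (5 + a)/(2*a) + (19/4 + a/4) = 19/4 + a/4 + (5 + a)/(2*a))
(27 + d(2))*(√(216 - 122) - 38) = (27 + (¼)*(10 + 2² + 21*2)/2)*(√(216 - 122) - 38) = (27 + (¼)*(½)*(10 + 4 + 42))*(√94 - 38) = (27 + (¼)*(½)*56)*(-38 + √94) = (27 + 7)*(-38 + √94) = 34*(-38 + √94) = -1292 + 34*√94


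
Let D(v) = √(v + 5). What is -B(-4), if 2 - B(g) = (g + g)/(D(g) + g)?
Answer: ⅔ ≈ 0.66667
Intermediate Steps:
D(v) = √(5 + v)
B(g) = 2 - 2*g/(g + √(5 + g)) (B(g) = 2 - (g + g)/(√(5 + g) + g) = 2 - 2*g/(g + √(5 + g)))
-B(-4) = -2*√(5 - 4)/(-4 + √(5 - 4)) = -2*√1/(-4 + √1) = -2/(-4 + 1) = -2/(-3) = -2*(-1)/3 = -1*(-⅔) = ⅔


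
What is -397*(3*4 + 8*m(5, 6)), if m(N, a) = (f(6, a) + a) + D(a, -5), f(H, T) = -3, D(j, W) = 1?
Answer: -17468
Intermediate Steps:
m(N, a) = -2 + a (m(N, a) = (-3 + a) + 1 = -2 + a)
-397*(3*4 + 8*m(5, 6)) = -397*(3*4 + 8*(-2 + 6)) = -397*(12 + 8*4) = -397*(12 + 32) = -397*44 = -17468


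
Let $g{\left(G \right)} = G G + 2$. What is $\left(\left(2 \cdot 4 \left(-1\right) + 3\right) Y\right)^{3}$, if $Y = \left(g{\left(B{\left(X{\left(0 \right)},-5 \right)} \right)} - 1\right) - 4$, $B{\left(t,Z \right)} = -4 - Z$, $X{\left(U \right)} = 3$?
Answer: $1000$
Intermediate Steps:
$g{\left(G \right)} = 2 + G^{2}$ ($g{\left(G \right)} = G^{2} + 2 = 2 + G^{2}$)
$Y = -2$ ($Y = \left(\left(2 + \left(-4 - -5\right)^{2}\right) - 1\right) - 4 = \left(\left(2 + \left(-4 + 5\right)^{2}\right) - 1\right) - 4 = \left(\left(2 + 1^{2}\right) - 1\right) - 4 = \left(\left(2 + 1\right) - 1\right) - 4 = \left(3 - 1\right) - 4 = 2 - 4 = -2$)
$\left(\left(2 \cdot 4 \left(-1\right) + 3\right) Y\right)^{3} = \left(\left(2 \cdot 4 \left(-1\right) + 3\right) \left(-2\right)\right)^{3} = \left(\left(8 \left(-1\right) + 3\right) \left(-2\right)\right)^{3} = \left(\left(-8 + 3\right) \left(-2\right)\right)^{3} = \left(\left(-5\right) \left(-2\right)\right)^{3} = 10^{3} = 1000$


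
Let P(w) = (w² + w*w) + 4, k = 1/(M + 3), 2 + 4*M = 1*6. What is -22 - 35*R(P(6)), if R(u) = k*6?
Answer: -149/2 ≈ -74.500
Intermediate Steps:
M = 1 (M = -½ + (1*6)/4 = -½ + (¼)*6 = -½ + 3/2 = 1)
k = ¼ (k = 1/(1 + 3) = 1/4 = ¼ ≈ 0.25000)
P(w) = 4 + 2*w² (P(w) = (w² + w²) + 4 = 2*w² + 4 = 4 + 2*w²)
R(u) = 3/2 (R(u) = (¼)*6 = 3/2)
-22 - 35*R(P(6)) = -22 - 35*3/2 = -22 - 105/2 = -149/2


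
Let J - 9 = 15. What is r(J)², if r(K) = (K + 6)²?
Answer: 810000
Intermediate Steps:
J = 24 (J = 9 + 15 = 24)
r(K) = (6 + K)²
r(J)² = ((6 + 24)²)² = (30²)² = 900² = 810000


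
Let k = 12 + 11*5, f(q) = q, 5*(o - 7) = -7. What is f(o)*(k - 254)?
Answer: -5236/5 ≈ -1047.2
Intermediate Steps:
o = 28/5 (o = 7 + (1/5)*(-7) = 7 - 7/5 = 28/5 ≈ 5.6000)
k = 67 (k = 12 + 55 = 67)
f(o)*(k - 254) = 28*(67 - 254)/5 = (28/5)*(-187) = -5236/5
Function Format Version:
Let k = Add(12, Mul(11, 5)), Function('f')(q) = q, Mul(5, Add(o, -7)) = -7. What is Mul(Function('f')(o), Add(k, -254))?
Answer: Rational(-5236, 5) ≈ -1047.2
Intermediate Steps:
o = Rational(28, 5) (o = Add(7, Mul(Rational(1, 5), -7)) = Add(7, Rational(-7, 5)) = Rational(28, 5) ≈ 5.6000)
k = 67 (k = Add(12, 55) = 67)
Mul(Function('f')(o), Add(k, -254)) = Mul(Rational(28, 5), Add(67, -254)) = Mul(Rational(28, 5), -187) = Rational(-5236, 5)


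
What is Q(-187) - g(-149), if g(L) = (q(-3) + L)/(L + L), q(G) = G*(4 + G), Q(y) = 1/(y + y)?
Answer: -28573/55726 ≈ -0.51274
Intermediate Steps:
Q(y) = 1/(2*y)
g(L) = (-3 + L)/(2*L) (g(L) = (-3*(4 - 3) + L)/(L + L) = (-3*1 + L)/((2*L)) = (-3 + L)*(1/(2*L)) = (-3 + L)/(2*L))
Q(-187) - g(-149) = (½)/(-187) - (-3 - 149)/(2*(-149)) = (½)*(-1/187) - (-1)*(-152)/(2*149) = -1/374 - 1*76/149 = -1/374 - 76/149 = -28573/55726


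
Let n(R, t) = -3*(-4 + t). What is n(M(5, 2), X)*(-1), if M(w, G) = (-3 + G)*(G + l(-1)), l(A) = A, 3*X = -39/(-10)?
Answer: -81/10 ≈ -8.1000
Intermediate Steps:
X = 13/10 (X = (-39/(-10))/3 = (-39*(-⅒))/3 = (⅓)*(39/10) = 13/10 ≈ 1.3000)
M(w, G) = (-1 + G)*(-3 + G) (M(w, G) = (-3 + G)*(G - 1) = (-3 + G)*(-1 + G) = (-1 + G)*(-3 + G))
n(R, t) = 12 - 3*t
n(M(5, 2), X)*(-1) = (12 - 3*13/10)*(-1) = (12 - 39/10)*(-1) = (81/10)*(-1) = -81/10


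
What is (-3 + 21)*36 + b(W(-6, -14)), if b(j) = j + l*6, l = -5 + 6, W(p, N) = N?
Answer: 640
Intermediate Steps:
l = 1
b(j) = 6 + j (b(j) = j + 1*6 = j + 6 = 6 + j)
(-3 + 21)*36 + b(W(-6, -14)) = (-3 + 21)*36 + (6 - 14) = 18*36 - 8 = 648 - 8 = 640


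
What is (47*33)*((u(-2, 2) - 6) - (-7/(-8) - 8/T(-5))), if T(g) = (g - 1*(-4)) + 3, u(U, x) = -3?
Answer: -72897/8 ≈ -9112.1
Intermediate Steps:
T(g) = 7 + g (T(g) = (g + 4) + 3 = (4 + g) + 3 = 7 + g)
(47*33)*((u(-2, 2) - 6) - (-7/(-8) - 8/T(-5))) = (47*33)*((-3 - 6) - (-7/(-8) - 8/(7 - 5))) = 1551*(-9 - (-7*(-⅛) - 8/2)) = 1551*(-9 - (7/8 - 8*½)) = 1551*(-9 - (7/8 - 4)) = 1551*(-9 - 1*(-25/8)) = 1551*(-9 + 25/8) = 1551*(-47/8) = -72897/8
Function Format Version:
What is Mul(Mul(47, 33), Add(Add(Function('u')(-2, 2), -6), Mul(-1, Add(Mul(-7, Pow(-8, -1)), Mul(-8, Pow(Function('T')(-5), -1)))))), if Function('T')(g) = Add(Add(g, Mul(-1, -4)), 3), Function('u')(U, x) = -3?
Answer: Rational(-72897, 8) ≈ -9112.1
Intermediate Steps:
Function('T')(g) = Add(7, g) (Function('T')(g) = Add(Add(g, 4), 3) = Add(Add(4, g), 3) = Add(7, g))
Mul(Mul(47, 33), Add(Add(Function('u')(-2, 2), -6), Mul(-1, Add(Mul(-7, Pow(-8, -1)), Mul(-8, Pow(Function('T')(-5), -1)))))) = Mul(Mul(47, 33), Add(Add(-3, -6), Mul(-1, Add(Mul(-7, Pow(-8, -1)), Mul(-8, Pow(Add(7, -5), -1)))))) = Mul(1551, Add(-9, Mul(-1, Add(Mul(-7, Rational(-1, 8)), Mul(-8, Pow(2, -1)))))) = Mul(1551, Add(-9, Mul(-1, Add(Rational(7, 8), Mul(-8, Rational(1, 2)))))) = Mul(1551, Add(-9, Mul(-1, Add(Rational(7, 8), -4)))) = Mul(1551, Add(-9, Mul(-1, Rational(-25, 8)))) = Mul(1551, Add(-9, Rational(25, 8))) = Mul(1551, Rational(-47, 8)) = Rational(-72897, 8)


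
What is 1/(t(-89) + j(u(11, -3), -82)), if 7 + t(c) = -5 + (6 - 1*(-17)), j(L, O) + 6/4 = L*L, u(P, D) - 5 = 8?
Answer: 2/357 ≈ 0.0056022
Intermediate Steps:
u(P, D) = 13 (u(P, D) = 5 + 8 = 13)
j(L, O) = -3/2 + L² (j(L, O) = -3/2 + L*L = -3/2 + L²)
t(c) = 11 (t(c) = -7 + (-5 + (6 - 1*(-17))) = -7 + (-5 + (6 + 17)) = -7 + (-5 + 23) = -7 + 18 = 11)
1/(t(-89) + j(u(11, -3), -82)) = 1/(11 + (-3/2 + 13²)) = 1/(11 + (-3/2 + 169)) = 1/(11 + 335/2) = 1/(357/2) = 2/357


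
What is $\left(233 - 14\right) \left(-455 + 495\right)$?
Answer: $8760$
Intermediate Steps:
$\left(233 - 14\right) \left(-455 + 495\right) = \left(233 - 14\right) 40 = 219 \cdot 40 = 8760$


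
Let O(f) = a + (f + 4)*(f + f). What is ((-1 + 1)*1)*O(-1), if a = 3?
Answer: 0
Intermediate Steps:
O(f) = 3 + 2*f*(4 + f) (O(f) = 3 + (f + 4)*(f + f) = 3 + (4 + f)*(2*f) = 3 + 2*f*(4 + f))
((-1 + 1)*1)*O(-1) = ((-1 + 1)*1)*(3 + 2*(-1)² + 8*(-1)) = (0*1)*(3 + 2*1 - 8) = 0*(3 + 2 - 8) = 0*(-3) = 0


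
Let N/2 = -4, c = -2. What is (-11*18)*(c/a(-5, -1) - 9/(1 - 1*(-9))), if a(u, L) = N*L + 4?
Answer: 1056/5 ≈ 211.20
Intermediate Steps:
N = -8 (N = 2*(-4) = -8)
a(u, L) = 4 - 8*L (a(u, L) = -8*L + 4 = 4 - 8*L)
(-11*18)*(c/a(-5, -1) - 9/(1 - 1*(-9))) = (-11*18)*(-2/(4 - 8*(-1)) - 9/(1 - 1*(-9))) = -198*(-2/(4 + 8) - 9/(1 + 9)) = -198*(-2/12 - 9/10) = -198*(-2*1/12 - 9*⅒) = -198*(-⅙ - 9/10) = -198*(-16/15) = 1056/5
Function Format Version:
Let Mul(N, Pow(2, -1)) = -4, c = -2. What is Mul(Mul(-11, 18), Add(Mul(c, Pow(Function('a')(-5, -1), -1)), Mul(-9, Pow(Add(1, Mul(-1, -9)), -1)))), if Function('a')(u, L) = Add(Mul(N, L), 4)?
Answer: Rational(1056, 5) ≈ 211.20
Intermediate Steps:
N = -8 (N = Mul(2, -4) = -8)
Function('a')(u, L) = Add(4, Mul(-8, L)) (Function('a')(u, L) = Add(Mul(-8, L), 4) = Add(4, Mul(-8, L)))
Mul(Mul(-11, 18), Add(Mul(c, Pow(Function('a')(-5, -1), -1)), Mul(-9, Pow(Add(1, Mul(-1, -9)), -1)))) = Mul(Mul(-11, 18), Add(Mul(-2, Pow(Add(4, Mul(-8, -1)), -1)), Mul(-9, Pow(Add(1, Mul(-1, -9)), -1)))) = Mul(-198, Add(Mul(-2, Pow(Add(4, 8), -1)), Mul(-9, Pow(Add(1, 9), -1)))) = Mul(-198, Add(Mul(-2, Pow(12, -1)), Mul(-9, Pow(10, -1)))) = Mul(-198, Add(Mul(-2, Rational(1, 12)), Mul(-9, Rational(1, 10)))) = Mul(-198, Add(Rational(-1, 6), Rational(-9, 10))) = Mul(-198, Rational(-16, 15)) = Rational(1056, 5)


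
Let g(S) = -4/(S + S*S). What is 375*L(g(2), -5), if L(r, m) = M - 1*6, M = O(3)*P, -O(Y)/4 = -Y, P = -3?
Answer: -15750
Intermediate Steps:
O(Y) = 4*Y (O(Y) = -(-4)*Y = 4*Y)
g(S) = -4/(S + S²)
M = -36 (M = (4*3)*(-3) = 12*(-3) = -36)
L(r, m) = -42 (L(r, m) = -36 - 1*6 = -36 - 6 = -42)
375*L(g(2), -5) = 375*(-42) = -15750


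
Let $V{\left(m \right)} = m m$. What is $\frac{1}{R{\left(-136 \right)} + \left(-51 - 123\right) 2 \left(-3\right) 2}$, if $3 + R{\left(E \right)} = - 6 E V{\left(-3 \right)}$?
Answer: $\frac{1}{9429} \approx 0.00010606$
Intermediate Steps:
$V{\left(m \right)} = m^{2}$
$R{\left(E \right)} = -3 - 54 E$ ($R{\left(E \right)} = -3 + - 6 E \left(-3\right)^{2} = -3 + - 6 E 9 = -3 - 54 E$)
$\frac{1}{R{\left(-136 \right)} + \left(-51 - 123\right) 2 \left(-3\right) 2} = \frac{1}{\left(-3 - -7344\right) + \left(-51 - 123\right) 2 \left(-3\right) 2} = \frac{1}{\left(-3 + 7344\right) - 174 \left(\left(-6\right) 2\right)} = \frac{1}{7341 - -2088} = \frac{1}{7341 + 2088} = \frac{1}{9429}$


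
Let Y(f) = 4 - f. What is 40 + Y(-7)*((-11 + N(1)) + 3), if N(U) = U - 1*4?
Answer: -81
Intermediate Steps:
N(U) = -4 + U (N(U) = U - 4 = -4 + U)
40 + Y(-7)*((-11 + N(1)) + 3) = 40 + (4 - 1*(-7))*((-11 + (-4 + 1)) + 3) = 40 + (4 + 7)*((-11 - 3) + 3) = 40 + 11*(-14 + 3) = 40 + 11*(-11) = 40 - 121 = -81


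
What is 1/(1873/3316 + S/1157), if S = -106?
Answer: 3836612/1815565 ≈ 2.1132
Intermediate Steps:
1/(1873/3316 + S/1157) = 1/(1873/3316 - 106/1157) = 1/(1815565/3836612) = 3836612/1815565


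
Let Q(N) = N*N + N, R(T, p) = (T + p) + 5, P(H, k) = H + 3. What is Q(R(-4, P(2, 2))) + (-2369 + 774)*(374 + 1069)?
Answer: -2301543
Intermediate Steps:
P(H, k) = 3 + H
R(T, p) = 5 + T + p
Q(N) = N + N**2 (Q(N) = N**2 + N = N + N**2)
Q(R(-4, P(2, 2))) + (-2369 + 774)*(374 + 1069) = (5 - 4 + (3 + 2))*(1 + (5 - 4 + (3 + 2))) + (-2369 + 774)*(374 + 1069) = (5 - 4 + 5)*(1 + (5 - 4 + 5)) - 1595*1443 = 6*(1 + 6) - 2301585 = 6*7 - 2301585 = 42 - 2301585 = -2301543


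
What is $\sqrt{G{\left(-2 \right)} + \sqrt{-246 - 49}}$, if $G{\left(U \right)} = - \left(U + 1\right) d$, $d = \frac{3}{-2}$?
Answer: $\frac{\sqrt{-6 + 4 i \sqrt{295}}}{2} \approx 2.8054 + 3.0611 i$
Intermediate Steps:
$d = - \frac{3}{2}$ ($d = 3 \left(- \frac{1}{2}\right) = - \frac{3}{2} \approx -1.5$)
$G{\left(U \right)} = \frac{3}{2} + \frac{3 U}{2}$ ($G{\left(U \right)} = - \frac{\left(U + 1\right) \left(-3\right)}{2} = - \frac{\left(1 + U\right) \left(-3\right)}{2} = - (- \frac{3}{2} - \frac{3 U}{2}) = \frac{3}{2} + \frac{3 U}{2}$)
$\sqrt{G{\left(-2 \right)} + \sqrt{-246 - 49}} = \sqrt{\left(\frac{3}{2} + \frac{3}{2} \left(-2\right)\right) + \sqrt{-246 - 49}} = \sqrt{\left(\frac{3}{2} - 3\right) + \sqrt{-295}} = \sqrt{- \frac{3}{2} + i \sqrt{295}}$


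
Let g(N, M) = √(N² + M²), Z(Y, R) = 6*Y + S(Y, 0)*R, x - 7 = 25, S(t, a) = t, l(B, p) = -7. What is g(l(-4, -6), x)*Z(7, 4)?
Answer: 70*√1073 ≈ 2293.0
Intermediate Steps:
x = 32 (x = 7 + 25 = 32)
Z(Y, R) = 6*Y + R*Y (Z(Y, R) = 6*Y + Y*R = 6*Y + R*Y)
g(N, M) = √(M² + N²)
g(l(-4, -6), x)*Z(7, 4) = √(32² + (-7)²)*(7*(6 + 4)) = √(1024 + 49)*(7*10) = √1073*70 = 70*√1073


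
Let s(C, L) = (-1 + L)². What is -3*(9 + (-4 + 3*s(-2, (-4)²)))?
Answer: -2040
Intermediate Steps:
-3*(9 + (-4 + 3*s(-2, (-4)²))) = -3*(9 + (-4 + 3*(-1 + (-4)²)²)) = -3*(9 + (-4 + 3*(-1 + 16)²)) = -3*(9 + (-4 + 3*15²)) = -3*(9 + (-4 + 3*225)) = -3*(9 + (-4 + 675)) = -3*(9 + 671) = -3*680 = -2040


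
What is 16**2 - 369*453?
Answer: -166901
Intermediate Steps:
16**2 - 369*453 = 256 - 167157 = -166901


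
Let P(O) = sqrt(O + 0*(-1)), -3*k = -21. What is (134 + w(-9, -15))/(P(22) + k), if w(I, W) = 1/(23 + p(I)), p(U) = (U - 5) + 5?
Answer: 1877/54 - 1877*sqrt(22)/378 ≈ 11.468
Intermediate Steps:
k = 7 (k = -1/3*(-21) = 7)
p(U) = U (p(U) = (-5 + U) + 5 = U)
w(I, W) = 1/(23 + I)
P(O) = sqrt(O) (P(O) = sqrt(O + 0) = sqrt(O))
(134 + w(-9, -15))/(P(22) + k) = (134 + 1/(23 - 9))/(sqrt(22) + 7) = (134 + 1/14)/(7 + sqrt(22)) = 1877/(14*(7 + sqrt(22)))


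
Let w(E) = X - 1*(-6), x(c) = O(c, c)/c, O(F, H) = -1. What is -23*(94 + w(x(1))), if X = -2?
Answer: -2254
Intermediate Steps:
x(c) = -1/c
w(E) = 4 (w(E) = -2 - 1*(-6) = -2 + 6 = 4)
-23*(94 + w(x(1))) = -23*(94 + 4) = -23*98 = -2254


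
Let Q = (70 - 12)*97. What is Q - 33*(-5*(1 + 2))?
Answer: 6121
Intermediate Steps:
Q = 5626 (Q = 58*97 = 5626)
Q - 33*(-5*(1 + 2)) = 5626 - 33*(-5*(1 + 2)) = 5626 - 33*(-5*3) = 5626 - 33*(-15) = 5626 - 1*(-495) = 5626 + 495 = 6121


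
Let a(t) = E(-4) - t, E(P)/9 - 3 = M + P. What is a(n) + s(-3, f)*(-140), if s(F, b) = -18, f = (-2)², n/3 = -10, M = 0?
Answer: 2541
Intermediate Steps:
n = -30 (n = 3*(-10) = -30)
f = 4
E(P) = 27 + 9*P (E(P) = 27 + 9*(0 + P) = 27 + 9*P)
a(t) = -9 - t (a(t) = (27 + 9*(-4)) - t = (27 - 36) - t = -9 - t)
a(n) + s(-3, f)*(-140) = (-9 - 1*(-30)) - 18*(-140) = (-9 + 30) + 2520 = 21 + 2520 = 2541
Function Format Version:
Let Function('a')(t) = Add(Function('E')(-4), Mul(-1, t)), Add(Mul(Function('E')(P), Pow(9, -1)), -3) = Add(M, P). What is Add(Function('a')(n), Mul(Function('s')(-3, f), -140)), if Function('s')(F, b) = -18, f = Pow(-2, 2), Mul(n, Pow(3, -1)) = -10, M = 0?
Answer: 2541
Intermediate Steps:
n = -30 (n = Mul(3, -10) = -30)
f = 4
Function('E')(P) = Add(27, Mul(9, P)) (Function('E')(P) = Add(27, Mul(9, Add(0, P))) = Add(27, Mul(9, P)))
Function('a')(t) = Add(-9, Mul(-1, t)) (Function('a')(t) = Add(Add(27, Mul(9, -4)), Mul(-1, t)) = Add(Add(27, -36), Mul(-1, t)) = Add(-9, Mul(-1, t)))
Add(Function('a')(n), Mul(Function('s')(-3, f), -140)) = Add(Add(-9, Mul(-1, -30)), Mul(-18, -140)) = Add(Add(-9, 30), 2520) = Add(21, 2520) = 2541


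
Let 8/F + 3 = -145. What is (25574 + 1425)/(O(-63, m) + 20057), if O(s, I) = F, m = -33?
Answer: 998963/742107 ≈ 1.3461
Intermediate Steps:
F = -2/37 (F = 8/(-3 - 145) = 8/(-148) = 8*(-1/148) = -2/37 ≈ -0.054054)
O(s, I) = -2/37
(25574 + 1425)/(O(-63, m) + 20057) = (25574 + 1425)/(-2/37 + 20057) = 26999/(742107/37) = 26999*(37/742107) = 998963/742107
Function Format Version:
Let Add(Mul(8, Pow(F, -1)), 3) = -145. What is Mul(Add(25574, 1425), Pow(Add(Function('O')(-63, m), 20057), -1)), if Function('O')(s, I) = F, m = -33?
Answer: Rational(998963, 742107) ≈ 1.3461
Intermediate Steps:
F = Rational(-2, 37) (F = Mul(8, Pow(Add(-3, -145), -1)) = Mul(8, Pow(-148, -1)) = Mul(8, Rational(-1, 148)) = Rational(-2, 37) ≈ -0.054054)
Function('O')(s, I) = Rational(-2, 37)
Mul(Add(25574, 1425), Pow(Add(Function('O')(-63, m), 20057), -1)) = Mul(Add(25574, 1425), Pow(Add(Rational(-2, 37), 20057), -1)) = Mul(26999, Pow(Rational(742107, 37), -1)) = Mul(26999, Rational(37, 742107)) = Rational(998963, 742107)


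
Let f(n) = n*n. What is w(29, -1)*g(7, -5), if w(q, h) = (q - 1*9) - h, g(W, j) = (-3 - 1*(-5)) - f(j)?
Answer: -483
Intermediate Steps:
f(n) = n²
g(W, j) = 2 - j² (g(W, j) = (-3 - 1*(-5)) - j² = (-3 + 5) - j² = 2 - j²)
w(q, h) = -9 + q - h (w(q, h) = (q - 9) - h = (-9 + q) - h = -9 + q - h)
w(29, -1)*g(7, -5) = (-9 + 29 - 1*(-1))*(2 - 1*(-5)²) = (-9 + 29 + 1)*(2 - 1*25) = 21*(2 - 25) = 21*(-23) = -483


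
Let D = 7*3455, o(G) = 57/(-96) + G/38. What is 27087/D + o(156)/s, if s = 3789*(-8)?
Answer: 499153540577/445722197760 ≈ 1.1199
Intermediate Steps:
o(G) = -19/32 + G/38 (o(G) = 57*(-1/96) + G*(1/38) = -19/32 + G/38)
s = -30312
D = 24185
27087/D + o(156)/s = 27087/24185 + (-19/32 + (1/38)*156)/(-30312) = 27087*(1/24185) + (-19/32 + 78/19)*(-1/30312) = 27087/24185 + (2135/608)*(-1/30312) = 27087/24185 - 2135/18429696 = 499153540577/445722197760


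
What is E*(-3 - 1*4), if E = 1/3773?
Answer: -1/539 ≈ -0.0018553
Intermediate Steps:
E = 1/3773 ≈ 0.00026504
E*(-3 - 1*4) = (-3 - 1*4)/3773 = (-3 - 4)/3773 = (1/3773)*(-7) = -1/539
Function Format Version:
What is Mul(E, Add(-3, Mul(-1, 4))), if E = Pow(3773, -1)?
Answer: Rational(-1, 539) ≈ -0.0018553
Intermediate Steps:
E = Rational(1, 3773) ≈ 0.00026504
Mul(E, Add(-3, Mul(-1, 4))) = Mul(Rational(1, 3773), Add(-3, Mul(-1, 4))) = Mul(Rational(1, 3773), Add(-3, -4)) = Mul(Rational(1, 3773), -7) = Rational(-1, 539)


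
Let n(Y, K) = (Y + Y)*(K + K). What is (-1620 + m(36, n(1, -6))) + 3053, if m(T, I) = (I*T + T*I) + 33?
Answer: -262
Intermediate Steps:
n(Y, K) = 4*K*Y (n(Y, K) = (2*Y)*(2*K) = 4*K*Y)
m(T, I) = 33 + 2*I*T (m(T, I) = (I*T + I*T) + 33 = 2*I*T + 33 = 33 + 2*I*T)
(-1620 + m(36, n(1, -6))) + 3053 = (-1620 + (33 + 2*(4*(-6)*1)*36)) + 3053 = (-1620 + (33 + 2*(-24)*36)) + 3053 = (-1620 + (33 - 1728)) + 3053 = (-1620 - 1695) + 3053 = -3315 + 3053 = -262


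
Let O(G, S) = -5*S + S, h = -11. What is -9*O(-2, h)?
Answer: -396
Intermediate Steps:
O(G, S) = -4*S
-9*O(-2, h) = -(-36)*(-11) = -9*44 = -396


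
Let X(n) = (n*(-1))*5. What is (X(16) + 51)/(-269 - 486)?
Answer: 29/755 ≈ 0.038411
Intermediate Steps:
X(n) = -5*n (X(n) = -n*5 = -5*n)
(X(16) + 51)/(-269 - 486) = (-5*16 + 51)/(-269 - 486) = (-80 + 51)/(-755) = -29*(-1/755) = 29/755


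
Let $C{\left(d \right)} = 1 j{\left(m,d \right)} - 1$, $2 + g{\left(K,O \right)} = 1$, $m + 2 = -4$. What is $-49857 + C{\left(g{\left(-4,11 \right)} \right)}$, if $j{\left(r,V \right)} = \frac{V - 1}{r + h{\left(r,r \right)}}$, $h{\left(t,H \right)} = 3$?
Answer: $- \frac{149572}{3} \approx -49857.0$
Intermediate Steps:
$m = -6$ ($m = -2 - 4 = -6$)
$g{\left(K,O \right)} = -1$ ($g{\left(K,O \right)} = -2 + 1 = -1$)
$j{\left(r,V \right)} = \frac{-1 + V}{3 + r}$ ($j{\left(r,V \right)} = \frac{V - 1}{r + 3} = \frac{-1 + V}{3 + r}$)
$C{\left(d \right)} = - \frac{2}{3} - \frac{d}{3}$ ($C{\left(d \right)} = 1 \frac{-1 + d}{3 - 6} - 1 = 1 \frac{-1 + d}{-3} - 1 = 1 \left(- \frac{-1 + d}{3}\right) - 1 = 1 \left(\frac{1}{3} - \frac{d}{3}\right) - 1 = \left(\frac{1}{3} - \frac{d}{3}\right) - 1 = - \frac{2}{3} - \frac{d}{3}$)
$-49857 + C{\left(g{\left(-4,11 \right)} \right)} = -49857 - \frac{1}{3} = - \frac{149572}{3}$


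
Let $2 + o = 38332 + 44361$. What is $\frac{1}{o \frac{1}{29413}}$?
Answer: $\frac{29413}{82691} \approx 0.3557$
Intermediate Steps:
$o = 82691$ ($o = -2 + \left(38332 + 44361\right) = -2 + 82693 = 82691$)
$\frac{1}{o \frac{1}{29413}} = \frac{1}{82691 \cdot \frac{1}{29413}} = \frac{1}{\frac{82691}{29413}} = \frac{29413}{82691}$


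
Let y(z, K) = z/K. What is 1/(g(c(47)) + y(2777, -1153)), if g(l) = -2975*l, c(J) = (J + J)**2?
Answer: -1153/30309029077 ≈ -3.8041e-8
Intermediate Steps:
c(J) = 4*J**2 (c(J) = (2*J)**2 = 4*J**2)
1/(g(c(47)) + y(2777, -1153)) = 1/(-11900*47**2 + 2777/(-1153)) = 1/(-11900*2209 + 2777*(-1/1153)) = 1/(-2975*8836 - 2777/1153) = 1/(-26287100 - 2777/1153) = 1/(-30309029077/1153) = -1153/30309029077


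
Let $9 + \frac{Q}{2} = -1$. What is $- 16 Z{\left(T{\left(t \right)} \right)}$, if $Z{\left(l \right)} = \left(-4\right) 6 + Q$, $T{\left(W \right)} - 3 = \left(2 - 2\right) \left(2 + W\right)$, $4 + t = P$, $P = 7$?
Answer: $704$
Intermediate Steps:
$t = 3$ ($t = -4 + 7 = 3$)
$Q = -20$ ($Q = -18 + 2 \left(-1\right) = -18 - 2 = -20$)
$T{\left(W \right)} = 3$ ($T{\left(W \right)} = 3 + \left(2 - 2\right) \left(2 + W\right) = 3 + 0 \left(2 + W\right) = 3 + 0 = 3$)
$Z{\left(l \right)} = -44$ ($Z{\left(l \right)} = \left(-4\right) 6 - 20 = -24 - 20 = -44$)
$- 16 Z{\left(T{\left(t \right)} \right)} = \left(-16\right) \left(-44\right) = 704$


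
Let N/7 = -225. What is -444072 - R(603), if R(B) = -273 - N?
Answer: -445374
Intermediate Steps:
N = -1575 (N = 7*(-225) = -1575)
R(B) = 1302 (R(B) = -273 - 1*(-1575) = -273 + 1575 = 1302)
-444072 - R(603) = -444072 - 1*1302 = -444072 - 1302 = -445374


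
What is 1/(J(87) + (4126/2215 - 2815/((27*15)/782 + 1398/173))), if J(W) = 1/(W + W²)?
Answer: -2191922765560/713486911955381 ≈ -0.0030721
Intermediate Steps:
1/(J(87) + (4126/2215 - 2815/((27*15)/782 + 1398/173))) = 1/(1/(87*(1 + 87)) + (4126/2215 - 2815/((27*15)/782 + 1398/173))) = 1/((1/87)/88 + (4126*(1/2215) - 2815/(405*(1/782) + 1398*(1/173)))) = 1/((1/87)*(1/88) + (4126/2215 - 2815/(405/782 + 1398/173))) = 1/(1/7656 + (4126/2215 - 2815/1163301/135286)) = 1/(1/7656 + (4126/2215 - 2815*135286/1163301)) = 1/(1/7656 + (4126/2215 - 380830090/1163301)) = 1/(1/7656 - 838738869424/2576711715) = 1/(-713486911955381/2191922765560) = -2191922765560/713486911955381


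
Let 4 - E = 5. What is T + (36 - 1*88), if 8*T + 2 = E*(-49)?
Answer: -369/8 ≈ -46.125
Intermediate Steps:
E = -1 (E = 4 - 1*5 = 4 - 5 = -1)
T = 47/8 (T = -¼ + (-1*(-49))/8 = -¼ + (⅛)*49 = -¼ + 49/8 = 47/8 ≈ 5.8750)
T + (36 - 1*88) = 47/8 + (36 - 1*88) = 47/8 + (36 - 88) = 47/8 - 52 = -369/8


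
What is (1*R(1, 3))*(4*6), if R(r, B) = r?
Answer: 24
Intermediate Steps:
(1*R(1, 3))*(4*6) = (1*1)*(4*6) = 1*24 = 24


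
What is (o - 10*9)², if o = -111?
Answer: 40401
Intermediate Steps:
(o - 10*9)² = (-111 - 10*9)² = (-111 - 90)² = (-201)² = 40401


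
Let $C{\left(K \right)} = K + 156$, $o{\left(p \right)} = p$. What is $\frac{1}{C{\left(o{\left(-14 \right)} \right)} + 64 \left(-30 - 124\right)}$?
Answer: $- \frac{1}{9714} \approx -0.00010294$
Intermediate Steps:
$C{\left(K \right)} = 156 + K$
$\frac{1}{C{\left(o{\left(-14 \right)} \right)} + 64 \left(-30 - 124\right)} = \frac{1}{\left(156 - 14\right) + 64 \left(-30 - 124\right)} = \frac{1}{142 + 64 \left(-154\right)} = \frac{1}{142 - 9856} = \frac{1}{-9714} = - \frac{1}{9714}$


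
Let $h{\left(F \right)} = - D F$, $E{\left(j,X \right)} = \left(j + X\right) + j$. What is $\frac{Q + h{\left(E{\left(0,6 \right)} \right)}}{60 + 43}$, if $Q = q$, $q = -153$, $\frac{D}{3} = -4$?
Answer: $- \frac{81}{103} \approx -0.78641$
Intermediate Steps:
$D = -12$ ($D = 3 \left(-4\right) = -12$)
$E{\left(j,X \right)} = X + 2 j$ ($E{\left(j,X \right)} = \left(X + j\right) + j = X + 2 j$)
$Q = -153$
$h{\left(F \right)} = 12 F$ ($h{\left(F \right)} = \left(-1\right) \left(-12\right) F = 12 F$)
$\frac{Q + h{\left(E{\left(0,6 \right)} \right)}}{60 + 43} = \frac{-153 + 12 \left(6 + 2 \cdot 0\right)}{60 + 43} = \frac{-153 + 12 \left(6 + 0\right)}{103} = \left(-153 + 12 \cdot 6\right) \frac{1}{103} = \left(-153 + 72\right) \frac{1}{103} = \left(-81\right) \frac{1}{103} = - \frac{81}{103}$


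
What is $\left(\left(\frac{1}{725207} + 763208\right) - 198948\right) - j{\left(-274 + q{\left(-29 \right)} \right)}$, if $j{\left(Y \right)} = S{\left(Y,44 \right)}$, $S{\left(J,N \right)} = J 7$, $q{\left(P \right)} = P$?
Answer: $\frac{410743465868}{725207} \approx 5.6638 \cdot 10^{5}$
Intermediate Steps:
$S{\left(J,N \right)} = 7 J$
$j{\left(Y \right)} = 7 Y$
$\left(\left(\frac{1}{725207} + 763208\right) - 198948\right) - j{\left(-274 + q{\left(-29 \right)} \right)} = \left(\left(\frac{1}{725207} + 763208\right) - 198948\right) - 7 \left(-274 - 29\right) = \left(\left(\frac{1}{725207} + 763208\right) - 198948\right) - 7 \left(-303\right) = \left(\frac{553483784057}{725207} - 198948\right) - -2121 = \frac{409205301821}{725207} + 2121 = \frac{410743465868}{725207}$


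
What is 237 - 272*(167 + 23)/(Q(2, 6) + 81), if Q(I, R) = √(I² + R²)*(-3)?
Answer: -301827/689 - 103360*√10/2067 ≈ -596.19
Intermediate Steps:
Q(I, R) = -3*√(I² + R²)
237 - 272*(167 + 23)/(Q(2, 6) + 81) = 237 - 272*(167 + 23)/(-3*√(2² + 6²) + 81) = 237 - 51680/(-3*√(4 + 36) + 81) = 237 - 51680/(-6*√10 + 81) = 237 - 51680/(81 - 6*√10)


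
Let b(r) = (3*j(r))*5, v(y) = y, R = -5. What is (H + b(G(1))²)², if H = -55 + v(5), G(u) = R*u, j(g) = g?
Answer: 31080625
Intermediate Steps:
G(u) = -5*u
b(r) = 15*r (b(r) = (3*r)*5 = 15*r)
H = -50 (H = -55 + 5 = -50)
(H + b(G(1))²)² = (-50 + (15*(-5*1))²)² = (-50 + (15*(-5))²)² = (-50 + (-75)²)² = (-50 + 5625)² = 5575² = 31080625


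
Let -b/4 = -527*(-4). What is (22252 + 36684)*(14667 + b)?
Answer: 367465960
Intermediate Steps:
b = -8432 (b = -(-2108)*(-4) = -4*2108 = -8432)
(22252 + 36684)*(14667 + b) = (22252 + 36684)*(14667 - 8432) = 58936*6235 = 367465960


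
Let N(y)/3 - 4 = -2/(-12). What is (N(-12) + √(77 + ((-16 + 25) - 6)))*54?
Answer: 675 + 216*√5 ≈ 1158.0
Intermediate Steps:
N(y) = 25/2 (N(y) = 12 + 3*(-2/(-12)) = 12 + 3*(-2*(-1/12)) = 12 + 3*(⅙) = 12 + ½ = 25/2)
(N(-12) + √(77 + ((-16 + 25) - 6)))*54 = (25/2 + √(77 + ((-16 + 25) - 6)))*54 = (25/2 + √(77 + (9 - 6)))*54 = (25/2 + √(77 + 3))*54 = (25/2 + √80)*54 = (25/2 + 4*√5)*54 = 675 + 216*√5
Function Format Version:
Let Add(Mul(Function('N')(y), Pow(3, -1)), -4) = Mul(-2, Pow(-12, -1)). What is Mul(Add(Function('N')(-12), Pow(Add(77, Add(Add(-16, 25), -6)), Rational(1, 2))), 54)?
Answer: Add(675, Mul(216, Pow(5, Rational(1, 2)))) ≈ 1158.0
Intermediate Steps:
Function('N')(y) = Rational(25, 2) (Function('N')(y) = Add(12, Mul(3, Mul(-2, Pow(-12, -1)))) = Add(12, Mul(3, Mul(-2, Rational(-1, 12)))) = Add(12, Mul(3, Rational(1, 6))) = Add(12, Rational(1, 2)) = Rational(25, 2))
Mul(Add(Function('N')(-12), Pow(Add(77, Add(Add(-16, 25), -6)), Rational(1, 2))), 54) = Mul(Add(Rational(25, 2), Pow(Add(77, Add(Add(-16, 25), -6)), Rational(1, 2))), 54) = Mul(Add(Rational(25, 2), Pow(Add(77, Add(9, -6)), Rational(1, 2))), 54) = Mul(Add(Rational(25, 2), Pow(Add(77, 3), Rational(1, 2))), 54) = Mul(Add(Rational(25, 2), Pow(80, Rational(1, 2))), 54) = Mul(Add(Rational(25, 2), Mul(4, Pow(5, Rational(1, 2)))), 54) = Add(675, Mul(216, Pow(5, Rational(1, 2))))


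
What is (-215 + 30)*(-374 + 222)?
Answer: 28120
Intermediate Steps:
(-215 + 30)*(-374 + 222) = -185*(-152) = 28120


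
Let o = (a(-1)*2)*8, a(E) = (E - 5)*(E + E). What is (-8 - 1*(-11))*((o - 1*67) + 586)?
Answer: 2133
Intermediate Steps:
a(E) = 2*E*(-5 + E) (a(E) = (-5 + E)*(2*E) = 2*E*(-5 + E))
o = 192 (o = ((2*(-1)*(-5 - 1))*2)*8 = ((2*(-1)*(-6))*2)*8 = (12*2)*8 = 24*8 = 192)
(-8 - 1*(-11))*((o - 1*67) + 586) = (-8 - 1*(-11))*((192 - 1*67) + 586) = (-8 + 11)*((192 - 67) + 586) = 3*(125 + 586) = 3*711 = 2133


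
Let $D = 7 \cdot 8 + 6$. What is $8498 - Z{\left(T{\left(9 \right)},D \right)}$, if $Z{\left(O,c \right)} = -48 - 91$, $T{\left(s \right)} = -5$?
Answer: $8637$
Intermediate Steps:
$D = 62$ ($D = 56 + 6 = 62$)
$Z{\left(O,c \right)} = -139$ ($Z{\left(O,c \right)} = -48 - 91 = -139$)
$8498 - Z{\left(T{\left(9 \right)},D \right)} = 8498 - -139 = 8498 + 139 = 8637$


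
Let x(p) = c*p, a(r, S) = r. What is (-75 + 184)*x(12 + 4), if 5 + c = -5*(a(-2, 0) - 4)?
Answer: 43600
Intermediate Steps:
c = 25 (c = -5 - 5*(-2 - 4) = -5 - 5*(-6) = -5 + 30 = 25)
x(p) = 25*p
(-75 + 184)*x(12 + 4) = (-75 + 184)*(25*(12 + 4)) = 109*(25*16) = 109*400 = 43600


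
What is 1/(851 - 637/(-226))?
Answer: 226/192963 ≈ 0.0011712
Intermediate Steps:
1/(851 - 637/(-226)) = 1/(851 - 637*(-1/226)) = 1/(851 + 637/226) = 1/(192963/226) = 226/192963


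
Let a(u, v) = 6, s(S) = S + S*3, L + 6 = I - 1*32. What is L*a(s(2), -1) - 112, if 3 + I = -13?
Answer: -436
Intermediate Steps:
I = -16 (I = -3 - 13 = -16)
L = -54 (L = -6 + (-16 - 1*32) = -6 + (-16 - 32) = -6 - 48 = -54)
s(S) = 4*S (s(S) = S + 3*S = 4*S)
L*a(s(2), -1) - 112 = -54*6 - 112 = -324 - 112 = -436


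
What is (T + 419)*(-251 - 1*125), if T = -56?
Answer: -136488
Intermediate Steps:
(T + 419)*(-251 - 1*125) = (-56 + 419)*(-251 - 1*125) = 363*(-251 - 125) = 363*(-376) = -136488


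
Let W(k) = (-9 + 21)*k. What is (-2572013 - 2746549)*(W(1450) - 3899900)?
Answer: 20649316965000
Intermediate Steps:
W(k) = 12*k
(-2572013 - 2746549)*(W(1450) - 3899900) = (-2572013 - 2746549)*(12*1450 - 3899900) = -5318562*(17400 - 3899900) = -5318562*(-3882500) = 20649316965000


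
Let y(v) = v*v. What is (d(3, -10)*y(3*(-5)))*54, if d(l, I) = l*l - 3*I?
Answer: 473850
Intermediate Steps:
y(v) = v²
d(l, I) = l² - 3*I
(d(3, -10)*y(3*(-5)))*54 = ((3² - 3*(-10))*(3*(-5))²)*54 = ((9 + 30)*(-15)²)*54 = (39*225)*54 = 8775*54 = 473850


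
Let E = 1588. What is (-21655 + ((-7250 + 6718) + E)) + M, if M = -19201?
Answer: -39800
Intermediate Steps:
(-21655 + ((-7250 + 6718) + E)) + M = (-21655 + ((-7250 + 6718) + 1588)) - 19201 = (-21655 + (-532 + 1588)) - 19201 = (-21655 + 1056) - 19201 = -20599 - 19201 = -39800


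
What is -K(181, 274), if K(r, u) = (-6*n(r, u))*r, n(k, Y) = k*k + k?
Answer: 35775012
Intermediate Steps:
n(k, Y) = k + k**2 (n(k, Y) = k**2 + k = k + k**2)
K(r, u) = -6*r**2*(1 + r) (K(r, u) = (-6*r*(1 + r))*r = -6*r**2*(1 + r))
-K(181, 274) = -6*181**2*(-1 - 1*181) = -6*32761*(-1 - 181) = -6*32761*(-182) = -1*(-35775012) = 35775012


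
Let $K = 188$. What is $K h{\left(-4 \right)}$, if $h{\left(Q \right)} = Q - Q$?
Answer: $0$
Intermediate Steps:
$h{\left(Q \right)} = 0$
$K h{\left(-4 \right)} = 188 \cdot 0 = 0$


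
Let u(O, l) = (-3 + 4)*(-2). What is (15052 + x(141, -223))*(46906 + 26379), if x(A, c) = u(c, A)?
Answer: 1102939250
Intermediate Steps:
u(O, l) = -2 (u(O, l) = 1*(-2) = -2)
x(A, c) = -2
(15052 + x(141, -223))*(46906 + 26379) = (15052 - 2)*(46906 + 26379) = 15050*73285 = 1102939250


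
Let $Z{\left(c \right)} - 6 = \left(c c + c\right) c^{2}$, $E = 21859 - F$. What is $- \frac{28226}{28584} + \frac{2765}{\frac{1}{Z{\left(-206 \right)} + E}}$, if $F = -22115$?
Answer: $\frac{70819739250584687}{14292} \approx 4.9552 \cdot 10^{12}$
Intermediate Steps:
$E = 43974$ ($E = 21859 - -22115 = 21859 + 22115 = 43974$)
$Z{\left(c \right)} = 6 + c^{2} \left(c + c^{2}\right)$ ($Z{\left(c \right)} = 6 + \left(c c + c\right) c^{2} = 6 + \left(c^{2} + c\right) c^{2} = 6 + \left(c + c^{2}\right) c^{2} = 6 + c^{2} \left(c + c^{2}\right)$)
$- \frac{28226}{28584} + \frac{2765}{\frac{1}{Z{\left(-206 \right)} + E}} = - \frac{28226}{28584} + \frac{2765}{\frac{1}{\left(6 + \left(-206\right)^{3} + \left(-206\right)^{4}\right) + 43974}} = \left(-28226\right) \frac{1}{28584} + \frac{2765}{\frac{1}{\left(6 - 8741816 + 1800814096\right) + 43974}} = - \frac{14113}{14292} + \frac{2765}{\frac{1}{1792072286 + 43974}} = - \frac{14113}{14292} + \frac{2765}{\frac{1}{1792116260}} = - \frac{14113}{14292} + 2765 \frac{1}{\frac{1}{1792116260}} = - \frac{14113}{14292} + 2765 \cdot 1792116260 = - \frac{14113}{14292} + 4955201458900 = \frac{70819739250584687}{14292}$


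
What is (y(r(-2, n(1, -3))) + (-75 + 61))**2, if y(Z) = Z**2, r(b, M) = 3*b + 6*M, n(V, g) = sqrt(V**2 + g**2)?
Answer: 197764 - 55008*sqrt(10) ≈ 23813.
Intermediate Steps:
(y(r(-2, n(1, -3))) + (-75 + 61))**2 = ((3*(-2) + 6*sqrt(1**2 + (-3)**2))**2 + (-75 + 61))**2 = ((-6 + 6*sqrt(1 + 9))**2 - 14)**2 = ((-6 + 6*sqrt(10))**2 - 14)**2 = (-14 + (-6 + 6*sqrt(10))**2)**2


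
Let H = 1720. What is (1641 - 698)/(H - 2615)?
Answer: -943/895 ≈ -1.0536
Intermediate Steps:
(1641 - 698)/(H - 2615) = (1641 - 698)/(1720 - 2615) = 943/(-895) = 943*(-1/895) = -943/895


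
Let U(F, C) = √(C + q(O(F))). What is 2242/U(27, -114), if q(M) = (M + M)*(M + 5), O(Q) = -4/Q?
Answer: -30267*I*√84154/42077 ≈ -208.67*I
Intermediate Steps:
q(M) = 2*M*(5 + M) (q(M) = (2*M)*(5 + M) = 2*M*(5 + M))
U(F, C) = √(C - 8*(5 - 4/F)/F) (U(F, C) = √(C + 2*(-4/F)*(5 - 4/F)) = √(C - 8*(5 - 4/F)/F))
2242/U(27, -114) = 2242/(√(-114 - 40/27 + 32/27²)) = 2242/(√(-114 - 40*1/27 + 32*(1/729))) = 2242/(√(-114 - 40/27 + 32/729)) = 2242/(√(-84154/729)) = 2242/((I*√84154/27)) = 2242*(-27*I*√84154/84154) = -30267*I*√84154/42077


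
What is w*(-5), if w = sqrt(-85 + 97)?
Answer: -10*sqrt(3) ≈ -17.320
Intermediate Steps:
w = 2*sqrt(3) (w = sqrt(12) = 2*sqrt(3) ≈ 3.4641)
w*(-5) = (2*sqrt(3))*(-5) = -10*sqrt(3)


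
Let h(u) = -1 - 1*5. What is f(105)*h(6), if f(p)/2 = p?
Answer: -1260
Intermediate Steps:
h(u) = -6 (h(u) = -1 - 5 = -6)
f(p) = 2*p
f(105)*h(6) = (2*105)*(-6) = 210*(-6) = -1260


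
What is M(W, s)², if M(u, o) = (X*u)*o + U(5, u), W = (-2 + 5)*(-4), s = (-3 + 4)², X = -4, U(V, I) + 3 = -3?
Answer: 1764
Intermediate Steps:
U(V, I) = -6 (U(V, I) = -3 - 3 = -6)
s = 1 (s = 1² = 1)
W = -12 (W = 3*(-4) = -12)
M(u, o) = -6 - 4*o*u (M(u, o) = (-4*u)*o - 6 = -4*o*u - 6 = -6 - 4*o*u)
M(W, s)² = (-6 - 4*1*(-12))² = (-6 + 48)² = 42² = 1764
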